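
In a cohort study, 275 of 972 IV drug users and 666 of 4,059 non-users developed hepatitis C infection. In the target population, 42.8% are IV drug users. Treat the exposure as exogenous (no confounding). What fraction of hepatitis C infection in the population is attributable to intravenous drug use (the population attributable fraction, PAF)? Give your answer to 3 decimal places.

PAF ≈ 0.237

p₁ = P(outcome | exposed) = 275/972 = 0.28292
p₀ = P(outcome | unexposed) = 666/4059 = 0.16408
Overall risk P(Y=1) = π·p₁ + (1−π)·p₀ = 0.428×0.28292 + 0.572×0.16408 = 0.21494.
Under exogeneity, PAF = [P(Y=1) − p₀] / P(Y=1).
PAF = (0.21494 − 0.16408) / 0.21494 ≈ 0.2366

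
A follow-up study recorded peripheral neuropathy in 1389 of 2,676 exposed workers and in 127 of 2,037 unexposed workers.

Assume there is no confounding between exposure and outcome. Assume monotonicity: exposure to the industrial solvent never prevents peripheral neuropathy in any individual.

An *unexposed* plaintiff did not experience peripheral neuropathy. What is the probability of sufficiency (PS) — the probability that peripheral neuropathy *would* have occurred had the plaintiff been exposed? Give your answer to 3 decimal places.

PS ≈ 0.487

p₁ = P(outcome | exposed) = 1389/2676 = 0.51906
p₀ = P(outcome | unexposed) = 127/2037 = 0.062347
Under exogeneity and monotonicity, PS = (p₁ − p₀) / (1 − p₀).
PS = (0.51906 − 0.062347) / (1 − 0.062347) = 0.45671 / 0.93765 ≈ 0.4871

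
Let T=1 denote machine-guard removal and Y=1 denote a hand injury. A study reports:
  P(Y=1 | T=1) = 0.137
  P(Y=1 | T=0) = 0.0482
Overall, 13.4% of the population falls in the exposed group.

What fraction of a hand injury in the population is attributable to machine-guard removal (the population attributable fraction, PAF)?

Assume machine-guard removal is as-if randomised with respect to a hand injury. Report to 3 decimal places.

Let p₁ = 0.137, p₀ = 0.0482.
Overall risk P(Y=1) = π·p₁ + (1−π)·p₀ = 0.134×0.137 + 0.866×0.0482 = 0.060099.
Under exogeneity, PAF = [P(Y=1) − p₀] / P(Y=1).
PAF = (0.060099 − 0.0482) / 0.060099 ≈ 0.1980

PAF ≈ 0.198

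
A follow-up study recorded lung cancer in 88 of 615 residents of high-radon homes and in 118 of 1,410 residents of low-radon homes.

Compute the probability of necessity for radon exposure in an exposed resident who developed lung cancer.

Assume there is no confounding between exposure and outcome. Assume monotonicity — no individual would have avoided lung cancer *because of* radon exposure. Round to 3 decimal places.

PN ≈ 0.415

p₁ = P(outcome | exposed) = 88/615 = 0.14309
p₀ = P(outcome | unexposed) = 118/1410 = 0.083688
Under exogeneity and monotonicity, PN = (p₁ − p₀) / p₁.
PN = (0.14309 − 0.083688) / 0.14309 = 0.059401 / 0.14309 ≈ 0.4151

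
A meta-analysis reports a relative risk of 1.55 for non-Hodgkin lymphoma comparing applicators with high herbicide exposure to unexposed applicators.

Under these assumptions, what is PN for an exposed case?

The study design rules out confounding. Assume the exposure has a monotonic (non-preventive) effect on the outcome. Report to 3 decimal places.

PN ≈ 0.355

Under exogeneity and monotonicity, PN = (RR − 1) / RR = 1 − 1/RR.
PN = (1.55 − 1) / 1.55 = 0.55 / 1.55 ≈ 0.3548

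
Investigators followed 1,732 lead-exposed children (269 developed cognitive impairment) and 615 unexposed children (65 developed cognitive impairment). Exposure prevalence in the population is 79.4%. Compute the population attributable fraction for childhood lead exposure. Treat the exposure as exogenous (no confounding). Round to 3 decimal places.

p₁ = P(outcome | exposed) = 269/1732 = 0.15531
p₀ = P(outcome | unexposed) = 65/615 = 0.10569
Overall risk P(Y=1) = π·p₁ + (1−π)·p₀ = 0.794×0.15531 + 0.206×0.10569 = 0.14509.
Under exogeneity, PAF = [P(Y=1) − p₀] / P(Y=1).
PAF = (0.14509 − 0.10569) / 0.14509 ≈ 0.2715

PAF ≈ 0.272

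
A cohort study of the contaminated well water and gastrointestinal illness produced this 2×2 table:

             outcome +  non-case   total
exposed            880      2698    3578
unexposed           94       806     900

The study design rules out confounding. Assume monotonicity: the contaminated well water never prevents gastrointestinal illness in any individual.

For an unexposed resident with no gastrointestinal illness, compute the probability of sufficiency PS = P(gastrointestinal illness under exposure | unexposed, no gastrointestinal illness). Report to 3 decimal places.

p₁ = P(outcome | exposed) = 880/3578 = 0.24595
p₀ = P(outcome | unexposed) = 94/900 = 0.10444
Under exogeneity and monotonicity, PS = (p₁ − p₀)/(1 − p₀).
PS = (0.24595 − 0.10444) / 0.89556 ≈ 0.1580

PS ≈ 0.158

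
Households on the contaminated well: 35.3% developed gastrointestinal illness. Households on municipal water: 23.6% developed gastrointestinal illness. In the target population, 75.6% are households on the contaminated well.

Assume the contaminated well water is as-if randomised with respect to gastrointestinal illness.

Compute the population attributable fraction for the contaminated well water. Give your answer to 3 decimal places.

PAF ≈ 0.273

p₁ = 0.353, p₀ = 0.236.
Overall risk P(Y=1) = π·p₁ + (1−π)·p₀ = 0.756×0.353 + 0.244×0.236 = 0.32445.
Under exogeneity, PAF = [P(Y=1) − p₀] / P(Y=1).
PAF = (0.32445 − 0.236) / 0.32445 ≈ 0.2726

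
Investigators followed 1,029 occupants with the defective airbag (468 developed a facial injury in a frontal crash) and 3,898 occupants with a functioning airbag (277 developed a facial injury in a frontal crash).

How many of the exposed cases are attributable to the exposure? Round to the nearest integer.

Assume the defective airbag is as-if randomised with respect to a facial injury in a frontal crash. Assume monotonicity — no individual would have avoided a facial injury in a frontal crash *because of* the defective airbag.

p₁ = P(outcome | exposed) = 468/1029 = 0.45481
p₀ = P(outcome | unexposed) = 277/3898 = 0.071062
PN = (p₁ − p₀)/p₁ = (0.45481 − 0.071062) / 0.45481 ≈ 0.84375.
Attributable cases ≈ PN × (exposed cases) = 0.84375 × 468 ≈ 394.88.

about 395 cases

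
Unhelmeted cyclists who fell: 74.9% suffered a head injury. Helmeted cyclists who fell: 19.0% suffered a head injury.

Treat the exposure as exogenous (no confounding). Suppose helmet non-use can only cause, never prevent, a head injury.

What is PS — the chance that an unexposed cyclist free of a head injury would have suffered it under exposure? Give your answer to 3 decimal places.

PS ≈ 0.690

p₁ = 0.749, p₀ = 0.19.
Under exogeneity and monotonicity, PS = (p₁ − p₀) / (1 − p₀).
PS = (0.749 − 0.19) / (1 − 0.19) = 0.559 / 0.81 ≈ 0.6901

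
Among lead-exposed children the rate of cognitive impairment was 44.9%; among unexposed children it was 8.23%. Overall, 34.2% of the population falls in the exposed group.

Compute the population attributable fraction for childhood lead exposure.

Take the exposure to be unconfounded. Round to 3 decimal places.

p₁ = 0.449, p₀ = 0.0823.
Overall risk P(Y=1) = π·p₁ + (1−π)·p₀ = 0.342×0.449 + 0.658×0.0823 = 0.20771.
Under exogeneity, PAF = [P(Y=1) − p₀] / P(Y=1).
PAF = (0.20771 − 0.0823) / 0.20771 ≈ 0.6038

PAF ≈ 0.604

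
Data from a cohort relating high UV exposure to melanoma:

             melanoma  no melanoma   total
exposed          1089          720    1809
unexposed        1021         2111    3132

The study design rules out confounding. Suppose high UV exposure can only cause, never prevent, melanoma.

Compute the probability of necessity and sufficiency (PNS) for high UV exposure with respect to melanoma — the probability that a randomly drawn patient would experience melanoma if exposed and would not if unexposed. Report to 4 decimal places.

PNS ≈ 0.2760

p₁ = P(outcome | exposed) = 1089/1809 = 0.60199
p₀ = P(outcome | unexposed) = 1021/3132 = 0.32599
Under exogeneity and monotonicity, PNS = p₁ − p₀.
PNS = 0.60199 − 0.32599 = 0.276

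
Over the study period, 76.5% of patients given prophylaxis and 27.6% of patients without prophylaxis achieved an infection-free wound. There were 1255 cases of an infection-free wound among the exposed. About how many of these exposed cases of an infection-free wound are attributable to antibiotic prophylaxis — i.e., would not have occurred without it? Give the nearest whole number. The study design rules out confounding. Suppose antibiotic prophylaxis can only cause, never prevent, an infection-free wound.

about 802 cases

p₁ = 0.765, p₀ = 0.276.
PN = (p₁ − p₀)/p₁ = (0.765 − 0.276) / 0.765 ≈ 0.63922.
Attributable cases ≈ PN × (exposed cases) = 0.63922 × 1255 ≈ 802.22.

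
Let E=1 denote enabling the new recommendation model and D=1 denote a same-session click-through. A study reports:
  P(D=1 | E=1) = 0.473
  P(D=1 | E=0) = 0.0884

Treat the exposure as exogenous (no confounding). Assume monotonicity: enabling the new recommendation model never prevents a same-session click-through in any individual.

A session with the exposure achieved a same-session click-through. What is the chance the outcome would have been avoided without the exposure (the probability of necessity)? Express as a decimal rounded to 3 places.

PN ≈ 0.813

Let p₁ = 0.473, p₀ = 0.0884.
Under exogeneity and monotonicity, PN = (p₁ − p₀) / p₁.
PN = (0.473 − 0.0884) / 0.473 = 0.3846 / 0.473 ≈ 0.8131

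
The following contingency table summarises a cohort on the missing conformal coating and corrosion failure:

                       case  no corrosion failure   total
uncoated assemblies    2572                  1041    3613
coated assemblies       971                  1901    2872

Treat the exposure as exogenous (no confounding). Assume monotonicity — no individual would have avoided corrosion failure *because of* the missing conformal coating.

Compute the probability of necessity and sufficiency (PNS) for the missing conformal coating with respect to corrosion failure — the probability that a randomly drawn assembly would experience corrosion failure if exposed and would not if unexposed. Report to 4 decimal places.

p₁ = P(outcome | exposed) = 2572/3613 = 0.71187
p₀ = P(outcome | unexposed) = 971/2872 = 0.33809
Under exogeneity and monotonicity, PNS = p₁ − p₀.
PNS = 0.71187 − 0.33809 = 0.37378

PNS ≈ 0.3738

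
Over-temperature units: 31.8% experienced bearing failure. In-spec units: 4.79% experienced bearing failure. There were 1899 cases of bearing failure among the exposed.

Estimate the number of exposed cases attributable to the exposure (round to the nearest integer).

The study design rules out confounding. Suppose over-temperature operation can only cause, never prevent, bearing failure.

about 1613 cases

p₁ = 0.318, p₀ = 0.0479.
PN = (p₁ − p₀)/p₁ = (0.318 − 0.0479) / 0.318 ≈ 0.84937.
Attributable cases ≈ PN × (exposed cases) = 0.84937 × 1899 ≈ 1612.96.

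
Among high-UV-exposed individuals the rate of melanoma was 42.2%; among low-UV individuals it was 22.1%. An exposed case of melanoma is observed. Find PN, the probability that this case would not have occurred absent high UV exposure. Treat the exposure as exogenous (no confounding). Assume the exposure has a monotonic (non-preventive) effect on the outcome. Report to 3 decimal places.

p₁ = 0.422, p₀ = 0.221.
Under exogeneity and monotonicity, PN = (p₁ − p₀) / p₁.
PN = (0.422 − 0.221) / 0.422 = 0.201 / 0.422 ≈ 0.4763

PN ≈ 0.476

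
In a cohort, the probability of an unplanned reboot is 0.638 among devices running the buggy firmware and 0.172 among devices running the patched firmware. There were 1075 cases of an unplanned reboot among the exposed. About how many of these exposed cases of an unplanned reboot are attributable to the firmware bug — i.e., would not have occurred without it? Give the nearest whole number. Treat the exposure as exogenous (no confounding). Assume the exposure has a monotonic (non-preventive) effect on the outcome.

Let p₁ = 0.638, p₀ = 0.172.
PN = (p₁ − p₀)/p₁ = (0.638 − 0.172) / 0.638 ≈ 0.73041.
Attributable cases ≈ PN × (exposed cases) = 0.73041 × 1075 ≈ 785.19.

about 785 cases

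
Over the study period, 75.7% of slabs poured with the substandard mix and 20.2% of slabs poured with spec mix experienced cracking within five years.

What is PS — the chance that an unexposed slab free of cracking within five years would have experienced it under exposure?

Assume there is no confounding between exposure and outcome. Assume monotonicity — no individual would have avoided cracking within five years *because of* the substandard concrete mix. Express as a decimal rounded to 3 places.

p₁ = 0.757, p₀ = 0.202.
Under exogeneity and monotonicity, PS = (p₁ − p₀) / (1 − p₀).
PS = (0.757 − 0.202) / (1 − 0.202) = 0.555 / 0.798 ≈ 0.6955

PS ≈ 0.695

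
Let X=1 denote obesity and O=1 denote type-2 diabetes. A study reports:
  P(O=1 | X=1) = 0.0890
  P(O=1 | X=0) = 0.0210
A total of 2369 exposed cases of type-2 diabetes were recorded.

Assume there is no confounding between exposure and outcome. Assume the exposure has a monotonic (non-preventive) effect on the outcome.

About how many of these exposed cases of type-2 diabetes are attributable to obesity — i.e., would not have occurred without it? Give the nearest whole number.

about 1810 cases

Let p₁ = 0.089, p₀ = 0.021.
PN = (p₁ − p₀)/p₁ = (0.089 − 0.021) / 0.089 ≈ 0.76404.
Attributable cases ≈ PN × (exposed cases) = 0.76404 × 2369 ≈ 1810.02.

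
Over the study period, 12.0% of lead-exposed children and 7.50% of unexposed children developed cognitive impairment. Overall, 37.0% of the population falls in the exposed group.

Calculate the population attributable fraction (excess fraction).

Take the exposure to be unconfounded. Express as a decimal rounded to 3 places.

p₁ = 0.12, p₀ = 0.075.
Overall risk P(Y=1) = π·p₁ + (1−π)·p₀ = 0.37×0.12 + 0.63×0.075 = 0.09165.
Under exogeneity, PAF = [P(Y=1) − p₀] / P(Y=1).
PAF = (0.09165 − 0.075) / 0.09165 ≈ 0.1817

PAF ≈ 0.182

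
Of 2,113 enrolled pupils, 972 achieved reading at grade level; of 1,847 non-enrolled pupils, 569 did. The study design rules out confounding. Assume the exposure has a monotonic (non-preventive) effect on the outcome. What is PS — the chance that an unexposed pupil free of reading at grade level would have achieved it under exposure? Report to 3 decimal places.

PS ≈ 0.220

p₁ = P(outcome | exposed) = 972/2113 = 0.46001
p₀ = P(outcome | unexposed) = 569/1847 = 0.30807
Under exogeneity and monotonicity, PS = (p₁ − p₀) / (1 − p₀).
PS = (0.46001 − 0.30807) / (1 − 0.30807) = 0.15194 / 0.69193 ≈ 0.2196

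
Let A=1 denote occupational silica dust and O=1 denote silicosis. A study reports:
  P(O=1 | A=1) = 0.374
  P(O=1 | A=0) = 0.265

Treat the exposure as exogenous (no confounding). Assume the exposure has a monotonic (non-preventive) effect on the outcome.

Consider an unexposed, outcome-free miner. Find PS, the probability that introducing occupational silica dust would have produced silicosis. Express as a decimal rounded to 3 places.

PS ≈ 0.148

Let p₁ = 0.374, p₀ = 0.265.
Under exogeneity and monotonicity, PS = (p₁ − p₀) / (1 − p₀).
PS = (0.374 − 0.265) / (1 − 0.265) = 0.109 / 0.735 ≈ 0.1483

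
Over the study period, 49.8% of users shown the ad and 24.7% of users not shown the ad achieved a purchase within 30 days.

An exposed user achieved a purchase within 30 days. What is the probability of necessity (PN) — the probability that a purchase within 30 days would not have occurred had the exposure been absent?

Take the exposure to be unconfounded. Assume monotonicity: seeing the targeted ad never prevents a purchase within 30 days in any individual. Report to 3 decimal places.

p₁ = 0.498, p₀ = 0.247.
Under exogeneity and monotonicity, PN = (p₁ − p₀) / p₁.
PN = (0.498 − 0.247) / 0.498 = 0.251 / 0.498 ≈ 0.5040

PN ≈ 0.504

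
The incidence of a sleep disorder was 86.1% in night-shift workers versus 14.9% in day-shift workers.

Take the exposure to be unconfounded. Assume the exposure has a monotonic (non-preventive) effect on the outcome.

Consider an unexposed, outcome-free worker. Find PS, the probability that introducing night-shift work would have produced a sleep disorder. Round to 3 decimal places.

p₁ = 0.861, p₀ = 0.149.
Under exogeneity and monotonicity, PS = (p₁ − p₀) / (1 − p₀).
PS = (0.861 − 0.149) / (1 − 0.149) = 0.712 / 0.851 ≈ 0.8367

PS ≈ 0.837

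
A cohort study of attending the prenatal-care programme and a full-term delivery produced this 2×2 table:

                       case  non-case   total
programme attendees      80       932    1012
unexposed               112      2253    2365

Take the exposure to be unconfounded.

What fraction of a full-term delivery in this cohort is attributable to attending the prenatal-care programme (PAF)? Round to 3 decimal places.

p₁ = P(outcome | exposed) = 80/1012 = 0.079051
p₀ = P(outcome | unexposed) = 112/2365 = 0.047357
Exposure prevalence π = 1012/3377 = 0.29967; overall risk P(Y=1) = 0.056855.
Under exogeneity, PAF = [P(Y=1) − p₀]/P(Y=1).
PAF = (0.056855 − 0.047357) / 0.056855 ≈ 0.1671

PAF ≈ 0.167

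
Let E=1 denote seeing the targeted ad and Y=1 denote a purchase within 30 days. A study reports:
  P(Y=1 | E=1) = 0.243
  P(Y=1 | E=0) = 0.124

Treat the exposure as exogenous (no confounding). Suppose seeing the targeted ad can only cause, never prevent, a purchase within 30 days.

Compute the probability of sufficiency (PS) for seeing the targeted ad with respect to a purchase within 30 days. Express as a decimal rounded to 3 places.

PS ≈ 0.136

Let p₁ = 0.243, p₀ = 0.124.
Under exogeneity and monotonicity, PS = (p₁ − p₀) / (1 − p₀).
PS = (0.243 − 0.124) / (1 − 0.124) = 0.119 / 0.876 ≈ 0.1358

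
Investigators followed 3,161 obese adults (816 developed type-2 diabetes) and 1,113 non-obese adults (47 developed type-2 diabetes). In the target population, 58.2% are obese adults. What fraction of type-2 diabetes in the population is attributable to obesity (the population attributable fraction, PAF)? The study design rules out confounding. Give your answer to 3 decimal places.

PAF ≈ 0.748

p₁ = P(outcome | exposed) = 816/3161 = 0.25815
p₀ = P(outcome | unexposed) = 47/1113 = 0.042228
Overall risk P(Y=1) = π·p₁ + (1−π)·p₀ = 0.582×0.25815 + 0.418×0.042228 = 0.16789.
Under exogeneity, PAF = [P(Y=1) − p₀] / P(Y=1).
PAF = (0.16789 − 0.042228) / 0.16789 ≈ 0.7485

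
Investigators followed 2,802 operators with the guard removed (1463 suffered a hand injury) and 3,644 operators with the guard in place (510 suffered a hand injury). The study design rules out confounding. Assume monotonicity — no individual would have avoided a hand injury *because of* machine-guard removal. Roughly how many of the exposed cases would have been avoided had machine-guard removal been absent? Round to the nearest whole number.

p₁ = P(outcome | exposed) = 1463/2802 = 0.52213
p₀ = P(outcome | unexposed) = 510/3644 = 0.13996
PN = (p₁ − p₀)/p₁ = (0.52213 − 0.13996) / 0.52213 ≈ 0.73195.
Attributable cases ≈ PN × (exposed cases) = 0.73195 × 1463 ≈ 1070.84.

about 1071 cases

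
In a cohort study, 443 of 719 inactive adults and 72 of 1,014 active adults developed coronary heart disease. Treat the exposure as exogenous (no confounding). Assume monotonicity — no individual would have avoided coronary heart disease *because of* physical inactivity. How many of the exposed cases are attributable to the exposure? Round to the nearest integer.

p₁ = P(outcome | exposed) = 443/719 = 0.61613
p₀ = P(outcome | unexposed) = 72/1014 = 0.071006
PN = (p₁ − p₀)/p₁ = (0.61613 − 0.071006) / 0.61613 ≈ 0.88476.
Attributable cases ≈ PN × (exposed cases) = 0.88476 × 443 ≈ 391.95.

about 392 cases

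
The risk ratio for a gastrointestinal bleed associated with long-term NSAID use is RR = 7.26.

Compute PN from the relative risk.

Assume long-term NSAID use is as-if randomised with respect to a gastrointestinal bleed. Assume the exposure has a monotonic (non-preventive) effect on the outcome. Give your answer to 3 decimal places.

Under exogeneity and monotonicity, PN = (RR − 1) / RR = 1 − 1/RR.
PN = (7.26 − 1) / 7.26 = 6.26 / 7.26 ≈ 0.8623

PN ≈ 0.862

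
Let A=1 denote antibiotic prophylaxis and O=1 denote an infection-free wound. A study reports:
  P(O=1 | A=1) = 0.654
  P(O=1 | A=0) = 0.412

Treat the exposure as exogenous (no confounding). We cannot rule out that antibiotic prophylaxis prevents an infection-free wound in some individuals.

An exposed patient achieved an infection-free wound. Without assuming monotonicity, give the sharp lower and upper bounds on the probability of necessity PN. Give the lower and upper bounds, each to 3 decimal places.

0.370 ≤ PN ≤ 0.899

Let p₁ = 0.654, p₀ = 0.412.
Under exogeneity alone the bounds on PN are max{0,(p₁−p₀)/p₁} ≤ PN ≤ min{1,(1−p₀)/p₁}.
  lower = (p₁ − p₀)/p₁ = 0.242 / 0.654 ≈ 0.3700
  upper = min{1, (1 − p₀)/p₁} = 0.588 / 0.654 ≈ 0.8991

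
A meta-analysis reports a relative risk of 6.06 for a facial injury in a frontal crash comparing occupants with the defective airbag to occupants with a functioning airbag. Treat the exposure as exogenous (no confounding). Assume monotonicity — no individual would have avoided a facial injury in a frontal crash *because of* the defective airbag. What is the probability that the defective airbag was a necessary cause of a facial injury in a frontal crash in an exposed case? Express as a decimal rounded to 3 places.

Under exogeneity and monotonicity, PN = (RR − 1) / RR = 1 − 1/RR.
PN = (6.06 − 1) / 6.06 = 5.06 / 6.06 ≈ 0.8350

PN ≈ 0.835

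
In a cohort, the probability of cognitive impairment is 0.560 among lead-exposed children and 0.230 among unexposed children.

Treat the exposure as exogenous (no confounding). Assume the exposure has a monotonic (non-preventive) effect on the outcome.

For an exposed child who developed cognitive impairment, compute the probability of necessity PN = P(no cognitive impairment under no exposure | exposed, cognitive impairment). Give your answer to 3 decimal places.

PN ≈ 0.589

Let p₁ = 0.56, p₀ = 0.23.
Under exogeneity and monotonicity, PN = (p₁ − p₀) / p₁.
PN = (0.56 − 0.23) / 0.56 = 0.33 / 0.56 ≈ 0.5893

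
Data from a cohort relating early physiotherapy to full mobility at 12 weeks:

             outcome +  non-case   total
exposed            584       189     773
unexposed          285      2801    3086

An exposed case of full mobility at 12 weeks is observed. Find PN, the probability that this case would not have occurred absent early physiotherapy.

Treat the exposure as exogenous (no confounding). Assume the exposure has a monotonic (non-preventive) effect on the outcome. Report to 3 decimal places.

p₁ = P(outcome | exposed) = 584/773 = 0.7555
p₀ = P(outcome | unexposed) = 285/3086 = 0.092353
Under exogeneity and monotonicity, PN = (p₁ − p₀)/p₁.
PN = (0.7555 − 0.092353) / 0.7555 ≈ 0.8778

PN ≈ 0.878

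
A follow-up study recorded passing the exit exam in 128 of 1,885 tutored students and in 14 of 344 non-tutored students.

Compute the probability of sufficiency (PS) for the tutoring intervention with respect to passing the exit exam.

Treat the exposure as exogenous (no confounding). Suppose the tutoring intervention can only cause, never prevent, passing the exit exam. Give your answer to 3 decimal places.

PS ≈ 0.028

p₁ = P(outcome | exposed) = 128/1885 = 0.067905
p₀ = P(outcome | unexposed) = 14/344 = 0.040698
Under exogeneity and monotonicity, PS = (p₁ − p₀) / (1 − p₀).
PS = (0.067905 − 0.040698) / (1 − 0.040698) = 0.027207 / 0.9593 ≈ 0.0284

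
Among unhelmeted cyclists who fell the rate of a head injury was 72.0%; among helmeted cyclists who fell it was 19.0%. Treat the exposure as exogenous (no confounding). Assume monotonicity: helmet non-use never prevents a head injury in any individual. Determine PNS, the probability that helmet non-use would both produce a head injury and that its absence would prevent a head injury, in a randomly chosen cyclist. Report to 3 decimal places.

p₁ = 0.72, p₀ = 0.19.
Under exogeneity and monotonicity, PNS = p₁ − p₀.
PNS = 0.72 − 0.19 = 0.53

PNS ≈ 0.530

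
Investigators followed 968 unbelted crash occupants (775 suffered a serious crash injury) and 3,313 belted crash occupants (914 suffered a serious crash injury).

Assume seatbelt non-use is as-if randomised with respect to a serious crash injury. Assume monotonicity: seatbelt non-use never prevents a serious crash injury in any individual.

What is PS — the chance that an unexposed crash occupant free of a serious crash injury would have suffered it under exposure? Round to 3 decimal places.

PS ≈ 0.725

p₁ = P(outcome | exposed) = 775/968 = 0.80062
p₀ = P(outcome | unexposed) = 914/3313 = 0.27588
Under exogeneity and monotonicity, PS = (p₁ − p₀) / (1 − p₀).
PS = (0.80062 − 0.27588) / (1 − 0.27588) = 0.52474 / 0.72412 ≈ 0.7247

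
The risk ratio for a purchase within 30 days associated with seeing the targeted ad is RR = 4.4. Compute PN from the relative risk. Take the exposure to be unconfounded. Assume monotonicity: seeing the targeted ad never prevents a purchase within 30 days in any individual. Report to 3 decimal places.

Under exogeneity and monotonicity, PN = (RR − 1) / RR = 1 − 1/RR.
PN = (4.4 − 1) / 4.4 = 3.4 / 4.4 ≈ 0.7727

PN ≈ 0.773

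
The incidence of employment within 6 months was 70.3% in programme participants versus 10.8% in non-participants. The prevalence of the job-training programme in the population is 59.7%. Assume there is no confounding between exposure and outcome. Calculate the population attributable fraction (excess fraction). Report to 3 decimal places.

p₁ = 0.703, p₀ = 0.108.
Overall risk P(Y=1) = π·p₁ + (1−π)·p₀ = 0.597×0.703 + 0.403×0.108 = 0.46321.
Under exogeneity, PAF = [P(Y=1) − p₀] / P(Y=1).
PAF = (0.46321 − 0.108) / 0.46321 ≈ 0.7668

PAF ≈ 0.767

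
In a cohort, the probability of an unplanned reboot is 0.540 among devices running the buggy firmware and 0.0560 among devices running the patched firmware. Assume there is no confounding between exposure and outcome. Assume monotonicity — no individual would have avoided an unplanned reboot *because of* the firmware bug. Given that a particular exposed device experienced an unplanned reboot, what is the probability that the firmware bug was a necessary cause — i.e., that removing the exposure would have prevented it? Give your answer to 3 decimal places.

Let p₁ = 0.54, p₀ = 0.056.
Under exogeneity and monotonicity, PN = (p₁ − p₀) / p₁.
PN = (0.54 − 0.056) / 0.54 = 0.484 / 0.54 ≈ 0.8963

PN ≈ 0.896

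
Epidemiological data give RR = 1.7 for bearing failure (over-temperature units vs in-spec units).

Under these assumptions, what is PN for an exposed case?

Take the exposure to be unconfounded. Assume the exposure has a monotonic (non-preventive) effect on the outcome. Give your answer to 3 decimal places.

Under exogeneity and monotonicity, PN = (RR − 1) / RR = 1 − 1/RR.
PN = (1.7 − 1) / 1.7 = 0.7 / 1.7 ≈ 0.4118

PN ≈ 0.412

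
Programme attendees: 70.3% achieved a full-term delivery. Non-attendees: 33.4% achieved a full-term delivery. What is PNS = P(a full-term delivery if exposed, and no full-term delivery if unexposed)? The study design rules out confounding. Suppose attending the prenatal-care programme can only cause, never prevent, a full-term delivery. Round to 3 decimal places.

p₁ = 0.703, p₀ = 0.334.
Under exogeneity and monotonicity, PNS = p₁ − p₀.
PNS = 0.703 − 0.334 = 0.369

PNS ≈ 0.369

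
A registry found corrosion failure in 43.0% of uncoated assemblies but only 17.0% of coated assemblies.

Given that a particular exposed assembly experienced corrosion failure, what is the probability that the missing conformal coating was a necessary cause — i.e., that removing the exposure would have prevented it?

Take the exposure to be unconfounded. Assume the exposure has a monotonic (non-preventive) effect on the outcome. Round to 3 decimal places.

p₁ = 0.43, p₀ = 0.17.
Under exogeneity and monotonicity, PN = (p₁ − p₀) / p₁.
PN = (0.43 − 0.17) / 0.43 = 0.26 / 0.43 ≈ 0.6047

PN ≈ 0.605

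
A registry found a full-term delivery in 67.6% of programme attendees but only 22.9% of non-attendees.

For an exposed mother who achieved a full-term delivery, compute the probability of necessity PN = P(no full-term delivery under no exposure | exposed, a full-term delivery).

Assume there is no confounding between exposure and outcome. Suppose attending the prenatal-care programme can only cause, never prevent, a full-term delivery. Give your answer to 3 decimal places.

p₁ = 0.676, p₀ = 0.229.
Under exogeneity and monotonicity, PN = (p₁ − p₀) / p₁.
PN = (0.676 − 0.229) / 0.676 = 0.447 / 0.676 ≈ 0.6612

PN ≈ 0.661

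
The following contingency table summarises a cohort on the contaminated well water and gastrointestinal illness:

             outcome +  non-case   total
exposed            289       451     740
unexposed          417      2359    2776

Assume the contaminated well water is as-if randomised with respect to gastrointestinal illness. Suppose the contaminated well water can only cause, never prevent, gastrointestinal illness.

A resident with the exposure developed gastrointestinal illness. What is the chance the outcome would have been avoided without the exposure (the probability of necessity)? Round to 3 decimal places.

PN ≈ 0.615

p₁ = P(outcome | exposed) = 289/740 = 0.39054
p₀ = P(outcome | unexposed) = 417/2776 = 0.15022
Under exogeneity and monotonicity, PN = (p₁ − p₀)/p₁.
PN = (0.39054 − 0.15022) / 0.39054 ≈ 0.6154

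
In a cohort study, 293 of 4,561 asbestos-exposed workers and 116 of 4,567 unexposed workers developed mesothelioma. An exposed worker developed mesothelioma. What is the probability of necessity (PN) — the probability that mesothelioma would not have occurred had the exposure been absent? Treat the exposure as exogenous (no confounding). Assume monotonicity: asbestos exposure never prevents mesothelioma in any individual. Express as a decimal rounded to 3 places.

PN ≈ 0.605

p₁ = P(outcome | exposed) = 293/4561 = 0.06424
p₀ = P(outcome | unexposed) = 116/4567 = 0.0254
Under exogeneity and monotonicity, PN = (p₁ − p₀) / p₁.
PN = (0.06424 − 0.0254) / 0.06424 = 0.038841 / 0.06424 ≈ 0.6046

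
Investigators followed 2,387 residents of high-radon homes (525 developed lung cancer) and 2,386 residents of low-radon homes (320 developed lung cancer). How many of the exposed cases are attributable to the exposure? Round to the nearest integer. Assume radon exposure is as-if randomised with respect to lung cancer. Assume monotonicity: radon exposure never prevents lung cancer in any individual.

p₁ = P(outcome | exposed) = 525/2387 = 0.21994
p₀ = P(outcome | unexposed) = 320/2386 = 0.13412
PN = (p₁ − p₀)/p₁ = (0.21994 − 0.13412) / 0.21994 ≈ 0.39022.
Attributable cases ≈ PN × (exposed cases) = 0.39022 × 525 ≈ 204.87.

about 205 cases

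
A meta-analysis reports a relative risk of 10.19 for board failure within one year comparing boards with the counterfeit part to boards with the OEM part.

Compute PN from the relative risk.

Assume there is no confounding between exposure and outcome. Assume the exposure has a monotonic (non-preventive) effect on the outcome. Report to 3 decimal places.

PN ≈ 0.902

Under exogeneity and monotonicity, PN = (RR − 1) / RR = 1 − 1/RR.
PN = (10.19 − 1) / 10.19 = 9.19 / 10.19 ≈ 0.9019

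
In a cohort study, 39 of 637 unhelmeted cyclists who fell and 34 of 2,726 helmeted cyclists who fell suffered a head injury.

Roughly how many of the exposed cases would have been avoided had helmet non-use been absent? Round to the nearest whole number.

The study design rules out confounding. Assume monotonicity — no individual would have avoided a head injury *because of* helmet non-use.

p₁ = P(outcome | exposed) = 39/637 = 0.061224
p₀ = P(outcome | unexposed) = 34/2726 = 0.012472
PN = (p₁ − p₀)/p₁ = (0.061224 − 0.012472) / 0.061224 ≈ 0.79628.
Attributable cases ≈ PN × (exposed cases) = 0.79628 × 39 ≈ 31.06.

about 31 cases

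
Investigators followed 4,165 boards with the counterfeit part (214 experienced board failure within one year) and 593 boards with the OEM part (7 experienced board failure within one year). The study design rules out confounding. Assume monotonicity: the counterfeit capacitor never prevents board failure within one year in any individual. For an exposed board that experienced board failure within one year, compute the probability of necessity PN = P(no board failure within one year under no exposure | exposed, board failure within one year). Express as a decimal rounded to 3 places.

p₁ = P(outcome | exposed) = 214/4165 = 0.051381
p₀ = P(outcome | unexposed) = 7/593 = 0.011804
Under exogeneity and monotonicity, PN = (p₁ − p₀) / p₁.
PN = (0.051381 − 0.011804) / 0.051381 = 0.039576 / 0.051381 ≈ 0.7703

PN ≈ 0.770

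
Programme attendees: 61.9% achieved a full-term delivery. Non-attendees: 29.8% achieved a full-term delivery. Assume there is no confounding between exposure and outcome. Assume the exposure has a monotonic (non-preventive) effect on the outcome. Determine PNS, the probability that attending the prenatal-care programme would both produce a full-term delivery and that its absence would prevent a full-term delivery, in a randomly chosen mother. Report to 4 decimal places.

p₁ = 0.619, p₀ = 0.298.
Under exogeneity and monotonicity, PNS = p₁ − p₀.
PNS = 0.619 − 0.298 = 0.321

PNS ≈ 0.3210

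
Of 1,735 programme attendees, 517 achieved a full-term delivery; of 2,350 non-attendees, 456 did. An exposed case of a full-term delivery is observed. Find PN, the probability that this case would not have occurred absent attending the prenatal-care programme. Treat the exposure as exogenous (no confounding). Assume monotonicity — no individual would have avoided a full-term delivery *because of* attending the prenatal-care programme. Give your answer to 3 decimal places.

p₁ = P(outcome | exposed) = 517/1735 = 0.29798
p₀ = P(outcome | unexposed) = 456/2350 = 0.19404
Under exogeneity and monotonicity, PN = (p₁ − p₀) / p₁.
PN = (0.29798 − 0.19404) / 0.29798 = 0.10394 / 0.29798 ≈ 0.3488

PN ≈ 0.349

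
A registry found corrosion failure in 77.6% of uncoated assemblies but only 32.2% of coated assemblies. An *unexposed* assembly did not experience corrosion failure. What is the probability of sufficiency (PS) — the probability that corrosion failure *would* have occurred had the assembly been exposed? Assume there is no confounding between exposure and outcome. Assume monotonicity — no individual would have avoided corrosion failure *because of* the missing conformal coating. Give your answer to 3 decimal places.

p₁ = 0.776, p₀ = 0.322.
Under exogeneity and monotonicity, PS = (p₁ − p₀) / (1 − p₀).
PS = (0.776 − 0.322) / (1 − 0.322) = 0.454 / 0.678 ≈ 0.6696

PS ≈ 0.670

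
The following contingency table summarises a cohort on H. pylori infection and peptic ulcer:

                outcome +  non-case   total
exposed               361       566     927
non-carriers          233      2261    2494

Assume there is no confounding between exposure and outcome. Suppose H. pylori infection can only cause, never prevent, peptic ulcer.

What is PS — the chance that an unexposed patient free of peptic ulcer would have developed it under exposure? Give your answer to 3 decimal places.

p₁ = P(outcome | exposed) = 361/927 = 0.38943
p₀ = P(outcome | unexposed) = 233/2494 = 0.093424
Under exogeneity and monotonicity, PS = (p₁ − p₀) / (1 − p₀).
PS = (0.38943 − 0.093424) / (1 − 0.093424) = 0.296 / 0.90658 ≈ 0.3265

PS ≈ 0.327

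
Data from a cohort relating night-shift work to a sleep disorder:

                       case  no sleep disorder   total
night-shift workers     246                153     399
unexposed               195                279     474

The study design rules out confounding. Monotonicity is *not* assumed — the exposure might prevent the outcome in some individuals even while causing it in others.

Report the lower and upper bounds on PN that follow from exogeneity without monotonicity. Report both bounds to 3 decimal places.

p₁ = P(outcome | exposed) = 246/399 = 0.61654
p₀ = P(outcome | unexposed) = 195/474 = 0.41139
Under exogeneity alone the bounds on PN are max{0,(p₁−p₀)/p₁} ≤ PN ≤ min{1,(1−p₀)/p₁}.
  lower = (p₁ − p₀)/p₁ = 0.20515 / 0.61654 ≈ 0.3327
  upper = min{1, (1 − p₀)/p₁} = 0.58861 / 0.61654 ≈ 0.9547

0.333 ≤ PN ≤ 0.955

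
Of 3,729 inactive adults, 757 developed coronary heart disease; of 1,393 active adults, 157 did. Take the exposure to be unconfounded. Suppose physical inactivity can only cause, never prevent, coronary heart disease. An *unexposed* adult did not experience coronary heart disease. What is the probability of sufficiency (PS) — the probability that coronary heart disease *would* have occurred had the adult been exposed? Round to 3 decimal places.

PS ≈ 0.102

p₁ = P(outcome | exposed) = 757/3729 = 0.203
p₀ = P(outcome | unexposed) = 157/1393 = 0.11271
Under exogeneity and monotonicity, PS = (p₁ − p₀) / (1 − p₀).
PS = (0.203 − 0.11271) / (1 − 0.11271) = 0.090297 / 0.88729 ≈ 0.1018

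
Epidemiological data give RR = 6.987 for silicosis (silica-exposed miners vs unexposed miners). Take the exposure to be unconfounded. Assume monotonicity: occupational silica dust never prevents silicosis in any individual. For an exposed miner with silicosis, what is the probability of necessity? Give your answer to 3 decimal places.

Under exogeneity and monotonicity, PN = (RR − 1) / RR = 1 − 1/RR.
PN = (6.987 − 1) / 6.987 = 5.987 / 6.987 ≈ 0.8569

PN ≈ 0.857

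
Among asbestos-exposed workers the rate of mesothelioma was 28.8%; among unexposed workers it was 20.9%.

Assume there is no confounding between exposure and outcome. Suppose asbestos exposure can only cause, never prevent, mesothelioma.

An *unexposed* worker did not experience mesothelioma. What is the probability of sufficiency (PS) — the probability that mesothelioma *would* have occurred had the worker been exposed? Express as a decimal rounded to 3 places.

PS ≈ 0.100

p₁ = 0.288, p₀ = 0.209.
Under exogeneity and monotonicity, PS = (p₁ − p₀) / (1 − p₀).
PS = (0.288 − 0.209) / (1 − 0.209) = 0.079 / 0.791 ≈ 0.0999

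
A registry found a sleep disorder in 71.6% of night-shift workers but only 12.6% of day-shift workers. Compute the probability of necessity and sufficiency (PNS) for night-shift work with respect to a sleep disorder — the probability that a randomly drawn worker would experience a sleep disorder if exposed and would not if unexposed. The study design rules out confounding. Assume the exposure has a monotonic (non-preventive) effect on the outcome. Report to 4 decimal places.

p₁ = 0.716, p₀ = 0.126.
Under exogeneity and monotonicity, PNS = p₁ − p₀.
PNS = 0.716 − 0.126 = 0.59

PNS ≈ 0.5900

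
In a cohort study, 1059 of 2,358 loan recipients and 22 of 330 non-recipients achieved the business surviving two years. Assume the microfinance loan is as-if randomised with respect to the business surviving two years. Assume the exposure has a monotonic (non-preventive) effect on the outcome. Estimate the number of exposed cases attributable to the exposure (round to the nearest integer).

p₁ = P(outcome | exposed) = 1059/2358 = 0.44911
p₀ = P(outcome | unexposed) = 22/330 = 0.066667
PN = (p₁ − p₀)/p₁ = (0.44911 − 0.066667) / 0.44911 ≈ 0.85156.
Attributable cases ≈ PN × (exposed cases) = 0.85156 × 1059 ≈ 901.80.

about 902 cases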